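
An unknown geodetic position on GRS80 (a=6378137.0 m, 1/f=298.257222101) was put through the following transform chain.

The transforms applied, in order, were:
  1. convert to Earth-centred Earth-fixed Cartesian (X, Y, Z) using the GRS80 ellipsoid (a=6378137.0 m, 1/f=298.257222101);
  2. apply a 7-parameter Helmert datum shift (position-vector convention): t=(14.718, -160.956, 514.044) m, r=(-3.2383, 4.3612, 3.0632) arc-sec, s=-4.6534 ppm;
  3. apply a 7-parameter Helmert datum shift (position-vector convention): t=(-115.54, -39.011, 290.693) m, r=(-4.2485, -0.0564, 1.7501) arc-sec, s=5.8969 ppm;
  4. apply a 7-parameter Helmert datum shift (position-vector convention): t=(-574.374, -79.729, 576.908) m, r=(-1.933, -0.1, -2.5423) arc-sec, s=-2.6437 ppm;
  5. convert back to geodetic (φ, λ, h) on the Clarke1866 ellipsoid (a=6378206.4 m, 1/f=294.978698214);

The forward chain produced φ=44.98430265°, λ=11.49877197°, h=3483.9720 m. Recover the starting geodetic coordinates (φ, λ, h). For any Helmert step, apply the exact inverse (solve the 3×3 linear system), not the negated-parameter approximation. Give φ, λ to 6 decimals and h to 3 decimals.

start: φ=44.984303°, λ=11.498772°, h=3483.972 m
→ ECEF (a=6378206.400, f=1/294.978698214): X=4430672.2144, Y=901331.5566, Z=4488374.4572
→ Helmert⁻¹: X=4431249.3686, Y=901426.2283, Z=4487815.7130
→ Helmert⁻¹: X=4431347.6520, Y=901329.8940, Z=4487515.9109
→ Helmert⁻¹: X=4431272.0663, Y=901358.7903, Z=4487130.5914
→ geod (Bowring, a=6378137.000): φ=44.97047800°, λ=11.49759500°, h=2975.1620 m

φ=44.970478°, λ=11.497595°, h=2975.162 m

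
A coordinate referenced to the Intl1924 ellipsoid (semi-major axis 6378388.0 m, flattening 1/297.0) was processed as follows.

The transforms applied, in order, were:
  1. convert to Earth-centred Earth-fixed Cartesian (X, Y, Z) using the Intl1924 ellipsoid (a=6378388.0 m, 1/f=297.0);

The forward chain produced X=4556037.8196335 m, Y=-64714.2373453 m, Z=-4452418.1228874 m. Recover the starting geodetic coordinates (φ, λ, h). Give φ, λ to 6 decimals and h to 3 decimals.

start: X=4556037.8196, Y=-64714.2373, Z=-4452418.1229 m
→ geod (Bowring, a=6378388.000): φ=-44.53121300°, λ=-0.81377800°, h=2819.4440 m

φ=-44.531213°, λ=-0.813778°, h=2819.444 m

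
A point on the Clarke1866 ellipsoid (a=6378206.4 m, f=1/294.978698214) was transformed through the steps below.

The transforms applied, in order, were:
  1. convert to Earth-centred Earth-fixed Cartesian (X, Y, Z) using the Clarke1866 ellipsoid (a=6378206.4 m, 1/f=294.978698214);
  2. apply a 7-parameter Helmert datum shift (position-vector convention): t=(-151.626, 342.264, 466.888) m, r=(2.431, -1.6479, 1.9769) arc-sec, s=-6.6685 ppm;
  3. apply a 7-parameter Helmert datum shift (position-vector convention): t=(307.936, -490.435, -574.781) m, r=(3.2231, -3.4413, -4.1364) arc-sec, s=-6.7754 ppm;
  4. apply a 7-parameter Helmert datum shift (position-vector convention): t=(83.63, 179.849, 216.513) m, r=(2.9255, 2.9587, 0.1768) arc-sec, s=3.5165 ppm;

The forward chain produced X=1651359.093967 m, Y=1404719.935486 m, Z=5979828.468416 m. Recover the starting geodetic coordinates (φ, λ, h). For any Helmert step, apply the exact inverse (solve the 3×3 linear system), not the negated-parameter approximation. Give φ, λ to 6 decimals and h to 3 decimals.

start: X=1651359.0940, Y=1404719.9355, Z=5979828.4684 m
→ Helmert⁻¹: X=1651185.0889, Y=1404618.5421, Z=5979594.6911
→ Helmert⁻¹: X=1650959.9301, Y=1405245.0515, Z=5980160.4875
→ Helmert⁻¹: X=1651183.8055, Y=1404966.8065, Z=5979703.7250
→ geod (Bowring, a=6378206.400): φ=70.19550700°, λ=40.39394700°, h=1512.5230 m

φ=70.195507°, λ=40.393947°, h=1512.523 m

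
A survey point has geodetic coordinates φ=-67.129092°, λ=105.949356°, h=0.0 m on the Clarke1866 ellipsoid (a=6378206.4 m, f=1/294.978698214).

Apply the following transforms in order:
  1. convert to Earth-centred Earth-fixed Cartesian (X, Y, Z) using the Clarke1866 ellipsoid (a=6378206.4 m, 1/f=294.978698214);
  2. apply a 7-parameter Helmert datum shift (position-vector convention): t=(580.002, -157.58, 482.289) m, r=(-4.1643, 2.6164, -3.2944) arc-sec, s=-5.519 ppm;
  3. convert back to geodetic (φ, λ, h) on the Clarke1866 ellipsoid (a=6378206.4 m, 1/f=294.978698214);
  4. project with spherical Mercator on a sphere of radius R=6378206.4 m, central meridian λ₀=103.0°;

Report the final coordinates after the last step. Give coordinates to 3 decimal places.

E=327169.143 m, N=-10193560.579 m

start: φ=-67.129092°, λ=105.949356°, h=0.000 m
→ ECEF (a=6378206.400, f=1/294.978698214): X=-683144.5615, Y=2390380.4948, Z=-5853835.2051
→ Helmert 7p (PV): X=-682596.8646, Y=2390102.4502, Z=-5853360.2027
→ geod (Bowring, a=6378206.400): φ=-67.13088852°, λ=105.93897844°, h=-600.0368 m
→ merc (R=6378206.4, λ₀=103.0°): E=327169.1428, N=-10193560.5786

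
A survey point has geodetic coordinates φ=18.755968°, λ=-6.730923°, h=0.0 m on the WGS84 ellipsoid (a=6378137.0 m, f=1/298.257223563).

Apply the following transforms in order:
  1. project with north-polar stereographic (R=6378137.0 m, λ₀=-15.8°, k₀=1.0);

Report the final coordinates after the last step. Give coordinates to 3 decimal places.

E=1440695.446 m, N=-9025752.136 m

start: φ=18.755968°, λ=-6.730923°, h=0.000 m
→ stereo (R=6378137.0, λ₀=-15.8°): E=1440695.4462, N=-9025752.1357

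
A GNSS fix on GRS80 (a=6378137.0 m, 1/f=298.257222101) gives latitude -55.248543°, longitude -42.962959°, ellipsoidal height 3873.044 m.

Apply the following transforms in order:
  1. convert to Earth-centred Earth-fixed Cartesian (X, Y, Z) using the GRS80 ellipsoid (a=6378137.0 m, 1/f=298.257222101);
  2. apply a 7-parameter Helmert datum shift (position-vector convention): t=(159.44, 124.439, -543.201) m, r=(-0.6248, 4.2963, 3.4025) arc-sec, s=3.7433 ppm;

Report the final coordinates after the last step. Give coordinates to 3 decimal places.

start: φ=-55.248543°, λ=-42.962959°, h=3873.044 m
→ ECEF (a=6378137.000, f=1/298.257222101): X=2668196.8861, Y=-2484910.8414, Z=-5220386.9630
→ Helmert 7p (PV): X=2668298.5686, Y=-2484767.5032, Z=-5220997.7545

X=2668298.569 m, Y=-2484767.503 m, Z=-5220997.755 m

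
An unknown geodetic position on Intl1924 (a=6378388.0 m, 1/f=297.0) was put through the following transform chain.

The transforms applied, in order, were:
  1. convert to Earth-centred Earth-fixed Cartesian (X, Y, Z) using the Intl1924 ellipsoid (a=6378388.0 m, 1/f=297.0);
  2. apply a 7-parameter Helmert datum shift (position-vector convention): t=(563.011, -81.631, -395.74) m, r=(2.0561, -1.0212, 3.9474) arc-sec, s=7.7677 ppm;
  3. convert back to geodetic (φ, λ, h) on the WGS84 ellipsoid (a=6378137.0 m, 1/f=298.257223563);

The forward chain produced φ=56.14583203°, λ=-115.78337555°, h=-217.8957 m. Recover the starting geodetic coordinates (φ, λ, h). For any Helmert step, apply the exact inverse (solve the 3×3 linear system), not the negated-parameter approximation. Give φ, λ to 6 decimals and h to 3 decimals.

φ=56.147931°, λ=-115.793189°, h=-31.010 m

start: φ=56.145832°, λ=-115.783376°, h=-217.896 m
→ ECEF (a=6378137.000, f=1/298.257223563): X=-1549035.5775, Y=-3206708.1392, Z=5273323.9795
→ Helmert⁻¹: X=-1549621.8069, Y=-3206519.3746, Z=5273718.3906
→ geod (Bowring, a=6378388.000): φ=56.14793100°, λ=-115.79318900°, h=-31.0100 m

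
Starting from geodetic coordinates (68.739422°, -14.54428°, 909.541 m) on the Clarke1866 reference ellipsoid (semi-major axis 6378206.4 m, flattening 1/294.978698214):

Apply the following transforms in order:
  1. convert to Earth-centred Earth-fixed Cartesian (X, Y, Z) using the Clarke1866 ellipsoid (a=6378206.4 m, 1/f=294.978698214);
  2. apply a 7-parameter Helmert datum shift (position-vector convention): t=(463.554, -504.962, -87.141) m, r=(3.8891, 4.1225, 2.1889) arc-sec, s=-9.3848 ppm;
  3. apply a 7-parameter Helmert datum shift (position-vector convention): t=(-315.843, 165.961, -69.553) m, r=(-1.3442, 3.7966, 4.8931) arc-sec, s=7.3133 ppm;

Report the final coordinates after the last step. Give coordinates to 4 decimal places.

start: φ=68.739422°, λ=-14.544280°, h=909.541 m
→ ECEF (a=6378206.400, f=1/294.978698214): X=2245614.3057, Y=-582607.2741, Z=5922156.0203
→ Helmert 7p (PV): X=2246181.3294, Y=-583194.5986, Z=5921957.4347
→ Helmert 7p (PV): X=2246004.7512, Y=-582941.0245, Z=5921893.6469

X=2246004.7512 m, Y=-582941.0245 m, Z=5921893.6469 m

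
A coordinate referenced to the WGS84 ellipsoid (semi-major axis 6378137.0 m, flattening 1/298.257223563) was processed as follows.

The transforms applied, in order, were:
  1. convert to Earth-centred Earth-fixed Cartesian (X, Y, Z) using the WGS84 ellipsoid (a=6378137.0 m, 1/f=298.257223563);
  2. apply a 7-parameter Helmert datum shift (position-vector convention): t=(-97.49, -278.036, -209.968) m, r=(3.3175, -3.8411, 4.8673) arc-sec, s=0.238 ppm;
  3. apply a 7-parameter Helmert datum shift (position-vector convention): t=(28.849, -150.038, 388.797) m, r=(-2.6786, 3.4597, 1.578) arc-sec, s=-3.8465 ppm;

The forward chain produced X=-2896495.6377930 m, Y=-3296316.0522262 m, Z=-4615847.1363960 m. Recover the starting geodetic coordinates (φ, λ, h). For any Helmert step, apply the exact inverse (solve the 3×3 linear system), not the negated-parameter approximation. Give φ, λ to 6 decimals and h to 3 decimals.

start: X=-2896495.6378, Y=-3296316.0522, Z=-4615847.1364 m
→ Helmert⁻¹: X=-2896483.4142, Y=-3296096.5850, Z=-4616345.0767
→ Helmert⁻¹: X=-2896548.9680, Y=-3295823.6565, Z=-4616027.0609
→ geod (Bowring, a=6378137.000): φ=-46.64435100°, λ=-131.31076300°, h=1809.5180 m

φ=-46.644351°, λ=-131.310763°, h=1809.518 m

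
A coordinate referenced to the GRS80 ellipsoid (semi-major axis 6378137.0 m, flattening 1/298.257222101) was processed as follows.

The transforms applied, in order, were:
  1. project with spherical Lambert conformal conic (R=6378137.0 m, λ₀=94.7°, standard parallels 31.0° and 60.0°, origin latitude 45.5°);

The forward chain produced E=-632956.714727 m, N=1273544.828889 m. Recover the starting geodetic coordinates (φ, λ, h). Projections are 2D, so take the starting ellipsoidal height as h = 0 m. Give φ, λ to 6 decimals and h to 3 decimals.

φ=56.861874°, λ=84.123979°, h=0.000 m

start: E=-632956.7147, N=1273544.8289 m
→ lcc⁻¹: φ=56.86187400°, λ=84.12397900°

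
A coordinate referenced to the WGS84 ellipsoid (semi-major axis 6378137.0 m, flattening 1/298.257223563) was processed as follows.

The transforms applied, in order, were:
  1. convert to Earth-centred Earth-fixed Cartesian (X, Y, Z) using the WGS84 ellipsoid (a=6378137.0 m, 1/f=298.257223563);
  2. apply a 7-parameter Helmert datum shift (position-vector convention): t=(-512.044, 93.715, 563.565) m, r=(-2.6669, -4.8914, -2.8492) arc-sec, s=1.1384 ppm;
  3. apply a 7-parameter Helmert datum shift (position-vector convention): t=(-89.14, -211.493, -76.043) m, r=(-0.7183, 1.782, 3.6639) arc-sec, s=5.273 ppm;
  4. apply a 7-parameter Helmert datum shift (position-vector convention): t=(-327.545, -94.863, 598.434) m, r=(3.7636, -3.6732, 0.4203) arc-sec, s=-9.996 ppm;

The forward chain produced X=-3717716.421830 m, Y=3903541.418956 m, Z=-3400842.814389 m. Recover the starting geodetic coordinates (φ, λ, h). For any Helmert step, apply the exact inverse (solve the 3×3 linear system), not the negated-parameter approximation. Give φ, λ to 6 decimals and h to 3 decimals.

start: X=-3717716.4218, Y=3903541.4190, Z=-3400842.8144 m
→ Helmert⁻¹: X=-3717478.6561, Y=3903620.8132, Z=-3401480.2752
→ Helmert⁻¹: X=-3717271.1832, Y=3903889.5967, Z=-3401404.8167
→ Helmert⁻¹: X=-3716889.5038, Y=3903784.0790, Z=-3401825.8919
→ geod (Bowring, a=6378137.000): φ=-32.43021500°, λ=133.59512100°, h=1924.5770 m

φ=-32.430215°, λ=133.595121°, h=1924.577 m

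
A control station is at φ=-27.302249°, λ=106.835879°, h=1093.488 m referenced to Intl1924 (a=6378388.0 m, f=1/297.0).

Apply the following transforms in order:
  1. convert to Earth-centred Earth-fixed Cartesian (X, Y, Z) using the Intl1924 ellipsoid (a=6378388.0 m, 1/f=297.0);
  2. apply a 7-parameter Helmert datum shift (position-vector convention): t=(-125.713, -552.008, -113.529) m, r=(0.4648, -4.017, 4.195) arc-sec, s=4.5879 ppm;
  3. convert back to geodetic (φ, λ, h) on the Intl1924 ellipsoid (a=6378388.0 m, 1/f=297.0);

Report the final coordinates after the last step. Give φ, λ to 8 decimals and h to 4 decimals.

start: φ=-27.302249°, λ=106.835879°, h=1093.488 m
→ ECEF (a=6378388.000, f=1/297.0): X=-1643024.2878, Y=5429668.4584, Z=-2908557.8567
→ Helmert 7p (PV): X=-1643211.3233, Y=5429114.4995, Z=-2908704.4925
→ geod (Bowring, a=6378388.000): φ=-27.30539499°, λ=106.83930788°, h=737.7539 m

φ=-27.30539499°, λ=106.83930788°, h=737.7539 m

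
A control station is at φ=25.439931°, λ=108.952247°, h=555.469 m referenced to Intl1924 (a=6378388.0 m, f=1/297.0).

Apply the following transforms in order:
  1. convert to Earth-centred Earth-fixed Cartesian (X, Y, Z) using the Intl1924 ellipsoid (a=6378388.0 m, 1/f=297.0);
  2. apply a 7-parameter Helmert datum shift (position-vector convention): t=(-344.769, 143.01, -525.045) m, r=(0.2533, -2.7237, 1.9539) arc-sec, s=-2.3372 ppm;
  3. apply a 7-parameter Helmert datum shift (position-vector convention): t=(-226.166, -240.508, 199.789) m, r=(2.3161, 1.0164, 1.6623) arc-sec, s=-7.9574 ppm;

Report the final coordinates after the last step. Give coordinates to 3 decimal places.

start: φ=25.439931°, λ=108.952247°, h=555.469 m
→ ECEF (a=6378388.000, f=1/297.0): X=-1872029.4613, Y=5451524.0128, Z=2723438.1789
→ Helmert 7p (PV): X=-1872457.4585, Y=5451633.2037, Z=2722888.7434
→ Helmert 7p (PV): X=-1872699.2420, Y=5451303.6504, Z=2723137.3067

X=-1872699.242 m, Y=5451303.650 m, Z=2723137.307 m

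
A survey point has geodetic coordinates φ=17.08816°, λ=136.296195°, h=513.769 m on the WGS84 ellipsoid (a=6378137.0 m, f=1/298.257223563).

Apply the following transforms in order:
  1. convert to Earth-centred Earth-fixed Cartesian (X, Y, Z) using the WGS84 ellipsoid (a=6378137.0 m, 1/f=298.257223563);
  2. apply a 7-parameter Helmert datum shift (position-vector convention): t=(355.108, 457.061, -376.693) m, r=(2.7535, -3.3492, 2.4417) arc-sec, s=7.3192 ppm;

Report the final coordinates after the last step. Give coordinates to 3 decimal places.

start: φ=17.088160°, λ=136.296195°, h=513.769 m
→ ECEF (a=6378137.000, f=1/298.257223563): X=-4408966.6750, Y=4213860.2913, Z=1862312.5023
→ Helmert 7p (PV): X=-4408723.9592, Y=4214271.1412, Z=1861934.1021

X=-4408723.959 m, Y=4214271.141 m, Z=1861934.102 m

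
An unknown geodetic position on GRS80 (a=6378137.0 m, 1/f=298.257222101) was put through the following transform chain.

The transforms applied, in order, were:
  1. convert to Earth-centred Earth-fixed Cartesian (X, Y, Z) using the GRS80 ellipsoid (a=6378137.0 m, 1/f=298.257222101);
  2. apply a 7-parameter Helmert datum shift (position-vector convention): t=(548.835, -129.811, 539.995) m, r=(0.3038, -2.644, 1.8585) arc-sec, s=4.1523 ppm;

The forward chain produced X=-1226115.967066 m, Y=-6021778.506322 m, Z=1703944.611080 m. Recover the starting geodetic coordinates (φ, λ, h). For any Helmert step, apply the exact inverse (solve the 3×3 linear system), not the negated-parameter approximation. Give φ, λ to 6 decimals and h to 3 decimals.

start: X=-1226115.9671, Y=-6021778.5063, Z=1703944.6111 m
→ Helmert⁻¹: X=-1226692.1296, Y=-6021610.1300, Z=1703422.1364
→ geod (Bowring, a=6378137.000): φ=15.59227100°, λ=-101.51445100°, h=402.2930 m

φ=15.592271°, λ=-101.514451°, h=402.293 m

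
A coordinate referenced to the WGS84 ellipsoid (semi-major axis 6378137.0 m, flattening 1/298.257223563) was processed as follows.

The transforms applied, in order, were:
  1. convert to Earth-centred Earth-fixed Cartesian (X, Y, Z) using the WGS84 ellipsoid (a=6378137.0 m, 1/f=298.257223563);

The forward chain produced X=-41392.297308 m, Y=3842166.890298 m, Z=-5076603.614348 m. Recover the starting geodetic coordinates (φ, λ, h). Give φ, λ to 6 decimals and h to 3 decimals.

start: X=-41392.2973, Y=3842166.8903, Z=-5076603.6143 m
→ geod (Bowring, a=6378137.000): φ=-53.06353500°, λ=90.61723300°, h=2262.0260 m

φ=-53.063535°, λ=90.617233°, h=2262.026 m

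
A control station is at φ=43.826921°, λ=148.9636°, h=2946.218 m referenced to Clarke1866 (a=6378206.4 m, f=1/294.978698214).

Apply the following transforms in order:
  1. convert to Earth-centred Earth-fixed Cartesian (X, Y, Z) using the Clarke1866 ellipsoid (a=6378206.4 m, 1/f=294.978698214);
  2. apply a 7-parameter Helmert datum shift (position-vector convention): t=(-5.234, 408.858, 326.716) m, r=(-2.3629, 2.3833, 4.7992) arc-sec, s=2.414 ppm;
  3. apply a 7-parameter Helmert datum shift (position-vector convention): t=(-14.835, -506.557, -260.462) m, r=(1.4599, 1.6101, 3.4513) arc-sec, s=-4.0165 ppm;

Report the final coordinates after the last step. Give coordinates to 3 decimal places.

X=-3950974.607 m, Y=2377148.040 m, Z=4396201.123 m

start: φ=43.826921°, λ=148.963600°, h=2946.218 m
→ ECEF (a=6378206.400, f=1/294.978698214): X=-3950950.8819, Y=2377388.3441, Z=4396075.8281
→ Helmert 7p (PV): X=-3950970.1739, Y=2377761.3735, Z=4396431.5732
→ Helmert 7p (PV): X=-3950974.6069, Y=2377148.0405, Z=4396201.1233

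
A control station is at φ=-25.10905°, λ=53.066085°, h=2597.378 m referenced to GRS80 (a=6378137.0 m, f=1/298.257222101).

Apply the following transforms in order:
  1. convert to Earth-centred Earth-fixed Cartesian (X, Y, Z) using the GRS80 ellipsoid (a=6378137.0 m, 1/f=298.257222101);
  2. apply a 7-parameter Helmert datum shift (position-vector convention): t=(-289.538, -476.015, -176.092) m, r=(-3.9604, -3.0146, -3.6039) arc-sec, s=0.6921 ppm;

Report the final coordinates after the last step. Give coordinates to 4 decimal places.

X=3473748.6215 m, Y=4620536.6114 m, Z=-2691335.7684 m

start: φ=-25.109050°, λ=53.066085°, h=2597.378 m
→ ECEF (a=6378137.000, f=1/298.257222101): X=3473915.6827, Y=4621121.7961, Z=-2691119.8577
→ Helmert 7p (PV): X=3473748.6215, Y=4620536.6114, Z=-2691335.7684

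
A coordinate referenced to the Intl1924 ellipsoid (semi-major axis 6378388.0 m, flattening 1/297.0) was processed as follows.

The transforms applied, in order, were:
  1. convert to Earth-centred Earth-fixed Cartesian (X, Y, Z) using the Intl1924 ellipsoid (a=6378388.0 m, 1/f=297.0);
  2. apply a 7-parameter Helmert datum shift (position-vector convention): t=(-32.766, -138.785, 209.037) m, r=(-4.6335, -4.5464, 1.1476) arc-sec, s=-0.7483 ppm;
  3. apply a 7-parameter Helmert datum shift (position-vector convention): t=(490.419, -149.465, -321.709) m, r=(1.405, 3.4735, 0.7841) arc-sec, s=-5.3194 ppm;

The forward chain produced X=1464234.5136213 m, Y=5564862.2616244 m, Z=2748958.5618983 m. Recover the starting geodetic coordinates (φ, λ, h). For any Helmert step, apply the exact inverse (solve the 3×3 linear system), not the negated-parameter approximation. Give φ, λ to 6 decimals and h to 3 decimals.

start: X=1464234.5136, Y=5564862.2616, Z=2748958.5619 m
→ Helmert⁻¹: X=1463726.7381, Y=5565054.4922, Z=2749281.6376
→ Helmert⁻¹: X=1463852.1582, Y=5565127.5403, Z=2749167.4062
→ geod (Bowring, a=6378388.000): φ=25.68660600°, λ=75.26274500°, h=3034.8760 m

φ=25.686606°, λ=75.262745°, h=3034.876 m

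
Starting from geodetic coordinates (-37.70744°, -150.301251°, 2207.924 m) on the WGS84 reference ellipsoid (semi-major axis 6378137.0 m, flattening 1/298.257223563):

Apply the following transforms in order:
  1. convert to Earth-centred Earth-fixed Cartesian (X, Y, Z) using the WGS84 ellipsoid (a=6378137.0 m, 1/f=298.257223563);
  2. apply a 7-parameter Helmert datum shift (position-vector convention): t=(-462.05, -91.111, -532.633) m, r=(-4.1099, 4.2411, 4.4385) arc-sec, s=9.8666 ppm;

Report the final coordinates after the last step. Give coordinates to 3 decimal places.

X=-4390738.798 m, Y=-2504290.736 m, Z=-3881585.697 m

start: φ=-37.707440°, λ=-150.301251°, h=2207.924 m
→ ECEF (a=6378137.000, f=1/298.257223563): X=-4390207.5114, Y=-2504003.1129, Z=-3881154.9340
→ Helmert 7p (PV): X=-4390738.7980, Y=-2504290.7355, Z=-3881585.6973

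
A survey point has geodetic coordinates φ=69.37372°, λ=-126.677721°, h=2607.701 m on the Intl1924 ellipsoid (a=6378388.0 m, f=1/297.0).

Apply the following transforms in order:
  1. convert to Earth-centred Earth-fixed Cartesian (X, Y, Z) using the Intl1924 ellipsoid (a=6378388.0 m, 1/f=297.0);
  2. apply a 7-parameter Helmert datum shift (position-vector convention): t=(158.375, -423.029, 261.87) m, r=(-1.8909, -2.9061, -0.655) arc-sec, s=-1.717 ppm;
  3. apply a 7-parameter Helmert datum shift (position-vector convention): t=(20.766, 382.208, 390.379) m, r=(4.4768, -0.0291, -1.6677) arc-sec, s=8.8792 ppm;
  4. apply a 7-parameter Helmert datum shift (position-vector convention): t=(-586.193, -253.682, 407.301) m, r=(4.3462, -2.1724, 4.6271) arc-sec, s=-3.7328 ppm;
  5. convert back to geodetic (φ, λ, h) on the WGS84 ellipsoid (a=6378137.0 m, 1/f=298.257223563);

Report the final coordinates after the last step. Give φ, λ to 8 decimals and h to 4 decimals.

φ=69.37012382°, λ=-126.68087326°, h=3960.4285 m

start: φ=69.373720°, λ=-126.677721°, h=2607.701 m
→ ECEF (a=6378388.000, f=1/297.0): X=-1346633.4977, Y=-1808114.3063, Z=5949365.2107
→ Helmert 7p (PV): X=-1346562.3737, Y=-1808475.4147, Z=5949614.4683
→ Helmert 7p (PV): X=-1346569.0255, Y=-1808227.5096, Z=5950018.2333
→ Helmert 7p (PV): X=-1347172.2945, Y=-1808630.0213, Z=5950351.0410
→ geod (Bowring, a=6378137.000): φ=69.37012382°, λ=-126.68087326°, h=3960.4285 m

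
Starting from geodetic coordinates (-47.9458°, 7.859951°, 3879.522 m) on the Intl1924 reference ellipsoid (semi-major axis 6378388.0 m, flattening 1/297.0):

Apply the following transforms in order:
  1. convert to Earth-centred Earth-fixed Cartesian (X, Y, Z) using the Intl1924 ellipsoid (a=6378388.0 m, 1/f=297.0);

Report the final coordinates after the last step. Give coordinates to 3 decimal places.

X=4242757.543 m, Y=585708.818 m, Z=-4715810.420 m

start: φ=-47.945800°, λ=7.859951°, h=3879.522 m
→ ECEF (a=6378388.000, f=1/297.0): X=4242757.5425, Y=585708.8182, Z=-4715810.4204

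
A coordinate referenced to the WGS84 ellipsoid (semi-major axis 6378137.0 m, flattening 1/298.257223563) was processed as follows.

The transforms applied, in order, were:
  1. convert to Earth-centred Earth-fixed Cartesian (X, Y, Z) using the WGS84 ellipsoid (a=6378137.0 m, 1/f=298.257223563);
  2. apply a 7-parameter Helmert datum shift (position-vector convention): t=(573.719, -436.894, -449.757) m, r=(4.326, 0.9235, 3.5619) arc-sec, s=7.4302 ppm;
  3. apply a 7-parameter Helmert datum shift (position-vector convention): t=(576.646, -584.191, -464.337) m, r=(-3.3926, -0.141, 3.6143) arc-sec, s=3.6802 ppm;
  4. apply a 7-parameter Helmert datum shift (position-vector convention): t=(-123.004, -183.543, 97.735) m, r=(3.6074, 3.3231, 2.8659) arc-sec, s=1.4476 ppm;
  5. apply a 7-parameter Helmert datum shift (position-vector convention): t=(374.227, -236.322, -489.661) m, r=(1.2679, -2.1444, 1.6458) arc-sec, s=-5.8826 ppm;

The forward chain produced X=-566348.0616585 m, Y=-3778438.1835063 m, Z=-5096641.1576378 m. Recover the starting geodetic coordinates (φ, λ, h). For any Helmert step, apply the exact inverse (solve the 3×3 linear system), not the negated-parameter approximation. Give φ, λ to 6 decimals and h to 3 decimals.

start: X=-566348.0617, Y=-3778438.1835, Z=-5096641.1576 m
→ Helmert⁻¹: X=-566808.7507, Y=-3778250.8905, Z=-5096152.3580
→ Helmert⁻¹: X=-566655.3171, Y=-3778143.1332, Z=-5096185.7684
→ Helmert⁻¹: X=-567299.5498, Y=-3777451.2854, Z=-5095764.4211
→ Helmert⁻¹: X=-567911.4618, Y=-3777083.3825, Z=-5095200.1309
→ geod (Bowring, a=6378137.000): φ=-53.32792200°, λ=-98.55077700°, h=3462.7770 m

φ=-53.327922°, λ=-98.550777°, h=3462.777 m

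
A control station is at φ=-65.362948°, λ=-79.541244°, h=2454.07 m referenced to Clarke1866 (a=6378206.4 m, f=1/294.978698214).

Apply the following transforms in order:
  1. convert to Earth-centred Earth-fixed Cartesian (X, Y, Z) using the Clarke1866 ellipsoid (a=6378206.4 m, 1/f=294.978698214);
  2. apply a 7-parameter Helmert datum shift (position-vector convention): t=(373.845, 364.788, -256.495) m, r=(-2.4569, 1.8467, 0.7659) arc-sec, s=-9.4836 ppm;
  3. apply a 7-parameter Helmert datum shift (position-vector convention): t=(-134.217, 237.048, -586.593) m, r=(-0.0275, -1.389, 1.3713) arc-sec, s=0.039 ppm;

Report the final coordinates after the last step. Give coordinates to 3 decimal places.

X=484449.772 m, Y=-2622485.575 m, Z=-5777493.520 m

start: φ=-65.362948°, λ=-79.541244°, h=2454.070 m
→ ECEF (a=6378206.400, f=1/294.978698214): X=484200.3576, Y=-2623047.6250, Z=-5776735.5125
→ Helmert 7p (PV): X=484527.6315, Y=-2622724.9714, Z=-5776910.3144
→ Helmert 7p (PV): X=484449.7720, Y=-2622485.5747, Z=-5777493.5202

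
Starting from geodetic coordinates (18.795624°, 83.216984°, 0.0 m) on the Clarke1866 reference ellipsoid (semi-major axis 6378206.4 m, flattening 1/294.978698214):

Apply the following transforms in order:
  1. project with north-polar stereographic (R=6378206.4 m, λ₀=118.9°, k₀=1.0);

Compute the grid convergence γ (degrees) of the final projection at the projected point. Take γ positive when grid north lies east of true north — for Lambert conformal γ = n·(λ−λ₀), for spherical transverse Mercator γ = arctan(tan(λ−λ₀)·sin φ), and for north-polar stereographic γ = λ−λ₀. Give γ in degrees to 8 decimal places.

start: φ=18.795624°, λ=83.216984°, h=0.000 m
→ into stereo (λ₀=118.9°): φ=18.79562400°, λ−λ₀=-35.68301600°
convergence γ = -35.68301600°

-35.68301600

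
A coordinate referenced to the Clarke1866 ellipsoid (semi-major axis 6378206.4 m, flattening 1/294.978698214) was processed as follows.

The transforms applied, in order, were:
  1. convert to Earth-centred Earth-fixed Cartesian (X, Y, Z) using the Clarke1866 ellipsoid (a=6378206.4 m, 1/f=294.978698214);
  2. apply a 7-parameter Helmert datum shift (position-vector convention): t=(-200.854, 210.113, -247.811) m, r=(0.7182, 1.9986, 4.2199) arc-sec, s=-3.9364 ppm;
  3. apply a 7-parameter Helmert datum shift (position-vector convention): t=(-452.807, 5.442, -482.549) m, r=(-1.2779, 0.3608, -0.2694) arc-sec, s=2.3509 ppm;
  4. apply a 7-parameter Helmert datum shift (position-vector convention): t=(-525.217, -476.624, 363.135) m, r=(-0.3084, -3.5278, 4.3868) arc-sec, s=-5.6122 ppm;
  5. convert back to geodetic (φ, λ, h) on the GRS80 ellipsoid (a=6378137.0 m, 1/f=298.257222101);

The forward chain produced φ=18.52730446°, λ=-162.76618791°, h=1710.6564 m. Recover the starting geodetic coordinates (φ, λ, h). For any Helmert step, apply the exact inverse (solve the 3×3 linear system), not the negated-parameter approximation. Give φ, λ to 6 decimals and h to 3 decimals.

start: φ=18.527304°, λ=-162.766188°, h=1710.656 m
→ ECEF (a=6378137.000, f=1/298.257222101): X=-5779561.5929, Y=-1792811.3823, Z=2014351.6019
→ Helmert⁻¹: X=-5779072.4783, Y=-1792224.9206, Z=2014095.9312
→ Helmert⁻¹: X=-5778607.2694, Y=-1792246.1776, Z=2014552.5324
→ Helmert⁻¹: X=-5778485.3524, Y=-1792338.1112, Z=2014758.5247
→ geod (Bowring, a=6378206.400): φ=18.53543500°, λ=-162.76744900°, h=686.9770 m

φ=18.535435°, λ=-162.767449°, h=686.977 m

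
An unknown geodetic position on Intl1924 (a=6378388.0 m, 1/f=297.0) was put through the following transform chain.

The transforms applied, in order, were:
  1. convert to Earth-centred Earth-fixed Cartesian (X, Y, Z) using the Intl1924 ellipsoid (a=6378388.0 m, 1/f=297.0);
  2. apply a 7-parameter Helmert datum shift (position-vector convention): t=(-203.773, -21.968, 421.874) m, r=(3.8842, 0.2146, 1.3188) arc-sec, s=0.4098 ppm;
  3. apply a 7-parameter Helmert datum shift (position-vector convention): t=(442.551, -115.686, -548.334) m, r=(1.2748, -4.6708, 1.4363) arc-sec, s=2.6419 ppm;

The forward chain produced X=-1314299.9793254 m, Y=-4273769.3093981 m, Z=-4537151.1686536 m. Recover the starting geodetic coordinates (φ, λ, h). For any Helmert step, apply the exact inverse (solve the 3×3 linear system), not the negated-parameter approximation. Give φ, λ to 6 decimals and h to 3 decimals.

φ=-45.609841°, λ=-107.099064°, h=2485.090 m

start: X=-1314299.9793, Y=-4273769.3094, Z=-4537151.1687 m
→ Helmert⁻¹: X=-1314871.5444, Y=-4273661.2145, Z=-4536534.6616
→ Helmert⁻¹: X=-1314689.8374, Y=-4273714.5239, Z=-4536875.5653
→ geod (Bowring, a=6378388.000): φ=-45.60984100°, λ=-107.09906400°, h=2485.0900 m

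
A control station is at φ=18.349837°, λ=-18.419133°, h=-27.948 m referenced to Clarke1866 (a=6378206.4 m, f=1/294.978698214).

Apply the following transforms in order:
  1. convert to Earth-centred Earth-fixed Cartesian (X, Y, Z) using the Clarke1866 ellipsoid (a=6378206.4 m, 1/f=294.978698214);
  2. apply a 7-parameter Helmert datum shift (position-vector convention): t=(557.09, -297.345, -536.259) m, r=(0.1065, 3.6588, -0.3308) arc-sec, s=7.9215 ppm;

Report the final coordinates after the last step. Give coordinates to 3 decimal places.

X=5746287.378 m, Y=-1913778.150 m, Z=1994421.081 m

start: φ=18.349837°, λ=-18.419133°, h=-27.948 m
→ ECEF (a=6378206.400, f=1/294.978698214): X=5745652.4532, Y=-1913455.4026, Z=1995044.4436
→ Helmert 7p (PV): X=5746287.3777, Y=-1913778.1499, Z=1994421.0811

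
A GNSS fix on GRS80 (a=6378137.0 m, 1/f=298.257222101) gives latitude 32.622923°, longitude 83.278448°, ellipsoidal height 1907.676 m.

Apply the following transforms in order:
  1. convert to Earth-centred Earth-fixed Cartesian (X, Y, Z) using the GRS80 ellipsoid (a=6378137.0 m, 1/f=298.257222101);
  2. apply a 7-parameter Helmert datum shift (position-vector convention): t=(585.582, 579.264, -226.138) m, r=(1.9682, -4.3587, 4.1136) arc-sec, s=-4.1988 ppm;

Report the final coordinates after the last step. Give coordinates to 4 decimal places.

start: φ=32.622923°, λ=83.278448°, h=1907.676 m
→ ECEF (a=6378137.000, f=1/298.257222101): X=629551.1389, Y=5341772.0442, Z=3419840.6498
→ Helmert 7p (PV): X=629955.2792, Y=5342308.8021, Z=3419664.4274

X=629955.2792 m, Y=5342308.8021 m, Z=3419664.4274 m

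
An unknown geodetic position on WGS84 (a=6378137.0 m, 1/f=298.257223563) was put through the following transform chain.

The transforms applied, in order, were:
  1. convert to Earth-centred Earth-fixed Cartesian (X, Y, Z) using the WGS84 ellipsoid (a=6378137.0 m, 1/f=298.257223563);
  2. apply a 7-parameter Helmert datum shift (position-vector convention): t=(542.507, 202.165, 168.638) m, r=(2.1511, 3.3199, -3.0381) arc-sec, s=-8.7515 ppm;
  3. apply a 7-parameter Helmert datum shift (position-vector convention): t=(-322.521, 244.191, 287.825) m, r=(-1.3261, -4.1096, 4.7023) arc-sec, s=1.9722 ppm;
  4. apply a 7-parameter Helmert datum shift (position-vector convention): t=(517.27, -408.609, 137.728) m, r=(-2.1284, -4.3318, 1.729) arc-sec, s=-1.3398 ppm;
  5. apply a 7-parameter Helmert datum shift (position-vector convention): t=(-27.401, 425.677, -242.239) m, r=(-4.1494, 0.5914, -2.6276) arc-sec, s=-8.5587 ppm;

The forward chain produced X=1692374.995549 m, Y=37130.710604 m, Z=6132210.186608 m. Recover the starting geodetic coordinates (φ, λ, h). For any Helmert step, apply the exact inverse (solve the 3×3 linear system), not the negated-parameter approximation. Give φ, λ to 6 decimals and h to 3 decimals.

φ=74.670500°, λ=1.235907°, h=2882.033 m

start: X=1692374.9955, Y=37130.7106, Z=6132210.1866 m
→ Helmert⁻¹: X=1692398.8321, Y=36603.5403, Z=6132510.5007
→ Helmert⁻¹: X=1692012.9248, Y=36934.7374, Z=6132345.8357
→ Helmert⁻¹: X=1692455.1165, Y=36612.4671, Z=6132012.4322
→ Helmert⁻¹: X=1691828.1835, Y=36499.4887, Z=6131924.3073
→ geod (Bowring, a=6378137.000): φ=74.67050000°, λ=1.23590700°, h=2882.0330 m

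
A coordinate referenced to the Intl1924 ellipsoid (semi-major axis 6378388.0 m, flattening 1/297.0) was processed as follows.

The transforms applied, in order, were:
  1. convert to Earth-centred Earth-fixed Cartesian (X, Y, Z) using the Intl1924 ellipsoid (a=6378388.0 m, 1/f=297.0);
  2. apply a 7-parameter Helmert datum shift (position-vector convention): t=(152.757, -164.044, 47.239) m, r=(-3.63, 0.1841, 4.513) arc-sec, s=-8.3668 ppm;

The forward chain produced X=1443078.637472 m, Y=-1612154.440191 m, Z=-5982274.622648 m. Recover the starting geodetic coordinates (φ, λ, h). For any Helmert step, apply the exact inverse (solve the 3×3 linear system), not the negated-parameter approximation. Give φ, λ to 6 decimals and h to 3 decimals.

start: X=1443078.6375, Y=-1612154.4402, Z=-5982274.6226 m
→ Helmert⁻¹: X=1442908.0243, Y=-1611930.1712, Z=-5982398.9950
→ geod (Bowring, a=6378388.000): φ=-70.24184700°, λ=-48.16690800°, h=2171.8500 m

φ=-70.241847°, λ=-48.166908°, h=2171.850 m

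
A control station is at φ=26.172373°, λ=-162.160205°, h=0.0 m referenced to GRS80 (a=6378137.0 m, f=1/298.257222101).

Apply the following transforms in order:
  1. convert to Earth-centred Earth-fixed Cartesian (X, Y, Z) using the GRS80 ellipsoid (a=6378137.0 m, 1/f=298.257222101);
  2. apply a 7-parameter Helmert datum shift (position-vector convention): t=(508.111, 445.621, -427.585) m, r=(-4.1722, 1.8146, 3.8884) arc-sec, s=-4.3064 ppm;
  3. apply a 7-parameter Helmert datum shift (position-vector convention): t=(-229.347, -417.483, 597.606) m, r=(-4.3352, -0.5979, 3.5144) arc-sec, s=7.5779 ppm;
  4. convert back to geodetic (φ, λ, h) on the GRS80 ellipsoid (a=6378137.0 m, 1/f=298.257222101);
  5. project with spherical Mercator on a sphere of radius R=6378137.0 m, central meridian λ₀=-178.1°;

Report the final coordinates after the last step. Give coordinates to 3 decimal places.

E=1774587.426 m, N=3020882.097 m

start: φ=26.172373°, λ=-162.160205°, h=0.000 m
→ ECEF (a=6378137.000, f=1/298.257222101): X=-5452508.3576, Y=-1754787.2900, Z=2796213.6752
→ Helmert 7p (PV): X=-5451919.0863, Y=-1754380.3398, Z=2795857.5110
→ Helmert 7p (PV): X=-5452167.9599, Y=-1754845.2467, Z=2796497.3734
→ geod (Bowring, a=6378137.000): φ=26.17589052°, λ=-162.15860993°, h=-149.7272 m
→ merc (R=6378137.0, λ₀=-178.1°): E=1774587.4257, N=3020882.0974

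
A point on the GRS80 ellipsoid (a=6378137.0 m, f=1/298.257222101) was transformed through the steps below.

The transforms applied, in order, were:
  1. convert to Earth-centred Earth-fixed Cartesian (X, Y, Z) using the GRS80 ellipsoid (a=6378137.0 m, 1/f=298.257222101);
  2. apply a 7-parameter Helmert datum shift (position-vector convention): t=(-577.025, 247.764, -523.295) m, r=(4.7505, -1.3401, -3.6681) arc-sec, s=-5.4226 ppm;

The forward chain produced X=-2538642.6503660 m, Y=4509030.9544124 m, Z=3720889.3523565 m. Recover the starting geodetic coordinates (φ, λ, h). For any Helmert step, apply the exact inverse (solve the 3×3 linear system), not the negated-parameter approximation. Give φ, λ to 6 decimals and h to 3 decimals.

start: X=-2538642.6504, Y=4509030.9544, Z=3720889.3524 m
→ Helmert⁻¹: X=-2538135.3937, Y=4508848.2096, Z=3721345.4738
→ geod (Bowring, a=6378137.000): φ=35.90693300°, λ=119.37617100°, h=2579.9620 m

φ=35.906933°, λ=119.376171°, h=2579.962 m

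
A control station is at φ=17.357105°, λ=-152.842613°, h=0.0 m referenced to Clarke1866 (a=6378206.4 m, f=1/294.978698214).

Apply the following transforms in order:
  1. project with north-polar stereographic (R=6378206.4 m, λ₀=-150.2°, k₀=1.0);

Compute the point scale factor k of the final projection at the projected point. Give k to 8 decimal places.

start: φ=17.357105°, λ=-152.842613°, h=0.000 m
→ into stereo (λ₀=-150.2°): φ=17.35710500°, λ−λ₀=-2.64261300°
scale k = 1.54044479

1.54044479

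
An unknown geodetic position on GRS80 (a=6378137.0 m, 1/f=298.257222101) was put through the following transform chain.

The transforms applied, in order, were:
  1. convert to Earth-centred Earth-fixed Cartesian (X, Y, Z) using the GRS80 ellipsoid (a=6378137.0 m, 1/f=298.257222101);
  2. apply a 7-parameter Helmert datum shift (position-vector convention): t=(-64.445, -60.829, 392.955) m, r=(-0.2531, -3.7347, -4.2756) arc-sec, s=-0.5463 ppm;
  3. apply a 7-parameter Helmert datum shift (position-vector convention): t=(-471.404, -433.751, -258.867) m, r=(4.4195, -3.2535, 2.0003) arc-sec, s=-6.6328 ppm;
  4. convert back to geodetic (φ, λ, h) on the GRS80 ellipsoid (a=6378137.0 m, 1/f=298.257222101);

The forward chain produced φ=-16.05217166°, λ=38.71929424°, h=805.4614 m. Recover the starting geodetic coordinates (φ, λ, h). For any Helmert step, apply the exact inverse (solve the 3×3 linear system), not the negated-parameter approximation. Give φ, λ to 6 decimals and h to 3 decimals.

φ=-16.053769°, λ=38.720489°, h=1587.854 m

start: φ=-16.052172°, λ=38.719294°, h=805.461 m
→ ECEF (a=6378137.000, f=1/298.257222101): X=4784150.8818, Y=3835473.4110, Z=-1752499.6142
→ Helmert⁻¹: X=4784663.5790, Y=3835848.6569, Z=-1752410.0283
→ Helmert⁻¹: X=4784619.3840, Y=3836012.9113, Z=-1752885.8657
→ geod (Bowring, a=6378137.000): φ=-16.05376900°, λ=38.72048900°, h=1587.8540 m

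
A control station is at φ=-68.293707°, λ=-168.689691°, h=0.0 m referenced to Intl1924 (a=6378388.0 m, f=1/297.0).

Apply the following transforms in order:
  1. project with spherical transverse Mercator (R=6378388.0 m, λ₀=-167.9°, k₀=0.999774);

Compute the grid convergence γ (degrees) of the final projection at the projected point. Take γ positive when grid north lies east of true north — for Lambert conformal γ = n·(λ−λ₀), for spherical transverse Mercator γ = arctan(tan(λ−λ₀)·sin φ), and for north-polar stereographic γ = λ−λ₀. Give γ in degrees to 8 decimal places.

start: φ=-68.293707°, λ=-168.689691°, h=0.000 m
→ into tm (λ₀=-167.9°): φ=-68.29370700°, λ−λ₀=-0.78969100°
convergence γ = 0.73370191°

0.73370191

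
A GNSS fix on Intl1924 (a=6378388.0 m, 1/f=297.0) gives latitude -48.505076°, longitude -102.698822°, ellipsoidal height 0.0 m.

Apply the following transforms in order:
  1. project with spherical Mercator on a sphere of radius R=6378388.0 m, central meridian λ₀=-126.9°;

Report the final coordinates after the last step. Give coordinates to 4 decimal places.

start: φ=-48.505076°, λ=-102.698822°, h=0.000 m
→ merc (R=6378388.0, λ₀=-126.9°): E=2694168.8315, N=-6191540.2619

E=2694168.8315 m, N=-6191540.2619 m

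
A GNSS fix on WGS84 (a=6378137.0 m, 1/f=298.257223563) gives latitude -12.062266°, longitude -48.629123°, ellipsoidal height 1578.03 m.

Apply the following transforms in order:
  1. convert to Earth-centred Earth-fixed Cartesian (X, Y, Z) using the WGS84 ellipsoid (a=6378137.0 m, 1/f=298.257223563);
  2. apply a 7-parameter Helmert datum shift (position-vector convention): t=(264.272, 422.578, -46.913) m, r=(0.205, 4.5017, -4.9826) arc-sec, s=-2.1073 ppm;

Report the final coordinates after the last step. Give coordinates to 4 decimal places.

X=4124167.7033 m, Y=-4682283.0227 m, Z=-1324607.8054 m

start: φ=-12.062266°, λ=-48.629123°, h=1578.030 m
→ ECEF (a=6378137.000, f=1/298.257223563): X=4124054.1428, Y=-4682617.1630, Z=-1324469.0229
→ Helmert 7p (PV): X=4124167.7033, Y=-4682283.0227, Z=-1324607.8054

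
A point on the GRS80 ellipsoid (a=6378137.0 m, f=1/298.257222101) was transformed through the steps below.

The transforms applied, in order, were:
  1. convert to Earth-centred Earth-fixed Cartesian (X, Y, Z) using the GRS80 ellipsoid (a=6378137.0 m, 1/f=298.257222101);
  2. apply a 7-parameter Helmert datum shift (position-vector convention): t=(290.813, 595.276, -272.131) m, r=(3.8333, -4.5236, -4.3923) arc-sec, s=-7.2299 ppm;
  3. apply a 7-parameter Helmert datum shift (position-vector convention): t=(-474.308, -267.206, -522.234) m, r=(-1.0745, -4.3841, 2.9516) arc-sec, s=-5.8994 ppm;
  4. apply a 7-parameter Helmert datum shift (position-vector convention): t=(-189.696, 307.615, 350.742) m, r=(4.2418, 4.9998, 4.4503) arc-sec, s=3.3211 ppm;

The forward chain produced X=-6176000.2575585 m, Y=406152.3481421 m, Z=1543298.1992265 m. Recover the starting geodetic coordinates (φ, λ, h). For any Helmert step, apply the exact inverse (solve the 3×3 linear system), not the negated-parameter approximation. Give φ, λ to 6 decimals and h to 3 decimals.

φ=14.097409°, λ=176.241783°, h=1738.315 m

start: X=-6176000.2576, Y=406152.3481, Z=1543298.1992 m
→ Helmert⁻¹: X=-6175818.6879, Y=406008.3598, Z=1542784.2834
→ Helmert⁻¹: X=-6175342.1905, Y=406358.2899, Z=1543448.9940
→ Helmert⁻¹: X=-6175652.4329, Y=405663.1320, Z=1543860.1855
→ geod (Bowring, a=6378137.000): φ=14.09740900°, λ=176.24178300°, h=1738.3150 m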